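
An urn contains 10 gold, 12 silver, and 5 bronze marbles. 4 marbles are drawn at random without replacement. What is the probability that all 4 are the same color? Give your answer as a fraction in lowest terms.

There are C(27,4) = 17550 ways to draw 4 marbles.
All same color: C(10,4) + C(12,4) + C(5,4) = 210 + 495 + 5 = 710.
Probability = 710/17550 = 71/1755.

71/1755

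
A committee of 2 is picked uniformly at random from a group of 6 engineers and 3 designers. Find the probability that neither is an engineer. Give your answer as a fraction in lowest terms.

1/12

There are C(9,2) = 36 possible selections.
Selections with no engineers (all designers): C(3,2) = 3.
Probability = 3/36 = 1/12.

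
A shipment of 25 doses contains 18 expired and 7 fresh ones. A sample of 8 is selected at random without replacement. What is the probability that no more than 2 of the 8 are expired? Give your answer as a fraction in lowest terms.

There are C(25,8) = 1081575 ways to choose the 8.
Favorable selections (no more than 2 expired): C(18,1)·C(7,7) + C(18,2)·C(7,6) = 18 + 1071 = 1089.
Probability = 1089/1081575 = 11/10925.

11/10925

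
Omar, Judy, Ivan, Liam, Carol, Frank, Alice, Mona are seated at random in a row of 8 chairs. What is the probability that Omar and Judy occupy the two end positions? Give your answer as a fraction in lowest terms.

1/28

There are 8! = 40320 arrangements.
Place Omar and Judy at the ends in 2 ways, arrange the remaining 6 in 6! = 720 ways: 2·720 = 1440.
Probability = 1440/40320 = 1/28.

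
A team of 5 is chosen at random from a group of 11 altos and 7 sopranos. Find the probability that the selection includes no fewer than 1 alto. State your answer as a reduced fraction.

There are C(18,5) = 8568 ways to choose the 5.
Favorable selections (no fewer than 1 alto): C(11,1)·C(7,4) + C(11,2)·C(7,3) + C(11,3)·C(7,2) + C(11,4)·C(7,1) + C(11,5)·C(7,0) = 385 + 1925 + 3465 + 2310 + 462 = 8547.
Probability = 8547/8568 = 407/408.

407/408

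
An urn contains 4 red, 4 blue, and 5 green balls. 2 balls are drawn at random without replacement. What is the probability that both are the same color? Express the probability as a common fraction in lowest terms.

11/39

There are C(13,2) = 78 ways to draw 2 balls.
All same color: C(4,2) + C(4,2) + C(5,2) = 6 + 6 + 10 = 22.
Probability = 22/78 = 11/39.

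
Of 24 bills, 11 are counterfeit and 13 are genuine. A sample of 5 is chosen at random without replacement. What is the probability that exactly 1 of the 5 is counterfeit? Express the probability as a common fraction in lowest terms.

There are C(24,5) = 42504 ways to choose 5 from 24.
Selections with exactly 1 counterfeit: choose 1 of the 11 counterfeit and 4 of the 13 genuine, C(11,1)·C(13,4) = 11·715 = 7865.
Probability = 7865/42504 = 715/3864.

715/3864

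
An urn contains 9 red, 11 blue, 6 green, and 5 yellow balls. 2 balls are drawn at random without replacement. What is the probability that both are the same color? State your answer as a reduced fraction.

There are C(31,2) = 465 ways to draw 2 balls.
All same color: C(9,2) + C(11,2) + C(6,2) + C(5,2) = 36 + 55 + 15 + 10 = 116.
Probability = 116/465.

116/465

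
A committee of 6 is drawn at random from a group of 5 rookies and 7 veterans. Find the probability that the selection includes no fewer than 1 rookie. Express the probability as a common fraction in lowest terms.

131/132

Total selections: C(12,6) = 924.
The complement is all 6 are veterans: C(7,6) = 7.
Probability = 1 − 7/924 = 917/924 = 131/132.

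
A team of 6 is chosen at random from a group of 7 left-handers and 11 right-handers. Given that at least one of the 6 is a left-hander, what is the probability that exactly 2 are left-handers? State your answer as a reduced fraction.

Work in counts. Selections with at least one left-hander: C(18,6) − C(11,6) = 18564 − 462 = 18102.
Of those, selections where exactly 2 are left-handers: C(7,2)·C(11,4) = 21·330 = 6930.
Conditional probability = 6930/18102 = 165/431.

165/431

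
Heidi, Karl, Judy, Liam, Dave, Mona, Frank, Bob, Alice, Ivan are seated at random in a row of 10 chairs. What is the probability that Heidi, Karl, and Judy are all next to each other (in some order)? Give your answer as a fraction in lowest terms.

1/15

There are 10! = 3628800 arrangements.
Treat the three as one block: 8! placements × 3! orders within the block = 40320·6 = 241920.
Probability = 241920/3628800 = 1/15.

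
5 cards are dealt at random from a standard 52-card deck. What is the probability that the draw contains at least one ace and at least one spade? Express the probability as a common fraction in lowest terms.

229297/866320

There are C(52,5) = 2598960 possible draws.
By inclusion-exclusion on the complements, draws missing all aces or all spades: C(48,5) + C(39,5) − C(36,5) = 1712304 + 575757 − 376992 = 1911069.
So draws with at least one of each: 2598960 − 1911069 = 687891, probability 687891/2598960 = 229297/866320.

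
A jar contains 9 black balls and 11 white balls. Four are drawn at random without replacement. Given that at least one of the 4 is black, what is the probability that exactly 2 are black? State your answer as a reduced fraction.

132/301

Work in counts. Selections with at least one black: C(20,4) − C(11,4) = 4845 − 330 = 4515.
Of those, selections where exactly 2 are black: C(9,2)·C(11,2) = 36·55 = 1980.
Conditional probability = 1980/4515 = 132/301.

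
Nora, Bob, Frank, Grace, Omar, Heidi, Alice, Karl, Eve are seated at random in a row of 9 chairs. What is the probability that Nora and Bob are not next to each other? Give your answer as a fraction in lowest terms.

There are 9! = 362880 arrangements.
Arrangements with Nora and Bob adjacent: 2·8! = 80640.
So not adjacent: 362880 − 80640 = 282240, probability 282240/362880 = 7/9.

7/9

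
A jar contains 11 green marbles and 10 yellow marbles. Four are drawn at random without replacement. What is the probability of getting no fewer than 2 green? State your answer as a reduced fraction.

99/133

There are C(21,4) = 5985 ways to choose the 4.
Count the complement (fewer than 2 green): C(11,0)·C(10,4) + C(11,1)·C(10,3) = 210 + 1320 = 1530.
Probability = 1 − 1530/5985 = 4455/5985 = 99/133.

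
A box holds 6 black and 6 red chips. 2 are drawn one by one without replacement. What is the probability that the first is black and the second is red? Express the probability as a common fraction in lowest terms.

Multiply the conditional probabilities at each draw: 6/12 · 6/11 = 36/132 = 3/11.

3/11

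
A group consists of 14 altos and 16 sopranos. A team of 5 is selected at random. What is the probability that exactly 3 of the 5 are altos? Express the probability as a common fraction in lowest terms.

80/261

There are C(30,5) = 142506 ways to choose 5 from 30.
Selections with exactly 3 altos: choose 3 of the 14 altos and 2 of the 16 sopranos, C(14,3)·C(16,2) = 364·120 = 43680.
Probability = 43680/142506 = 80/261.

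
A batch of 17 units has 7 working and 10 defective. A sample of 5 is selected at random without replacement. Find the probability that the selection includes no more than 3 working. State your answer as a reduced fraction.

There are C(17,5) = 6188 ways to choose the 5.
Count the complement (more than 3 working): C(7,4)·C(10,1) + C(7,5)·C(10,0) = 350 + 21 = 371.
Probability = 1 − 371/6188 = 5817/6188 = 831/884.

831/884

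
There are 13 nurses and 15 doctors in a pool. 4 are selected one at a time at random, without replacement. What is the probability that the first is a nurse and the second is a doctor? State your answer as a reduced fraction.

Multiply the conditional probabilities at each draw: 13/28 · 15/27 = 195/756 = 65/252.

65/252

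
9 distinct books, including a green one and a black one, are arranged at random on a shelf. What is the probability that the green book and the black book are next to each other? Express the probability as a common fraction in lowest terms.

There are 9! = 362880 arrangements.
Treat the green book and the black book as a block: 8! arrangements of the blocks × 2 orders within the block = 2·40320 = 80640.
Probability = 80640/362880 = 2/9.

2/9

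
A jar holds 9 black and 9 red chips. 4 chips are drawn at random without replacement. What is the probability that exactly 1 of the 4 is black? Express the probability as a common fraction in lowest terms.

21/85

The sample space is all 4-subsets of the 18: C(18,4) = 3060.
Selections with exactly 1 black: choose 1 of the 9 black and 3 of the 9 red, C(9,1)·C(9,3) = 9·84 = 756.
Probability = 756/3060 = 21/85.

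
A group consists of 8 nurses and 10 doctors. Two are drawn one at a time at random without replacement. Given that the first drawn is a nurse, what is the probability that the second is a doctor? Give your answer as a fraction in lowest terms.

10/17

After removing one nurse, 17 remain: 7 nurses and 10 doctors.
So the probability the next is a doctor is 10/17.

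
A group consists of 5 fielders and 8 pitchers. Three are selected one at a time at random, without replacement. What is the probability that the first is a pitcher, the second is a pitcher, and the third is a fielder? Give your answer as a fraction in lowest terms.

Multiply the conditional probabilities at each draw: 8/13 · 7/12 · 5/11 = 280/1716 = 70/429.

70/429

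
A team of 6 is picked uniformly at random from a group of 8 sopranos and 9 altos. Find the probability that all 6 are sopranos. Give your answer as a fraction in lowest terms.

There are C(17,6) = 12376 possible selections.
Selections with all sopranos: C(8,6) = 28.
Probability = 28/12376 = 1/442.

1/442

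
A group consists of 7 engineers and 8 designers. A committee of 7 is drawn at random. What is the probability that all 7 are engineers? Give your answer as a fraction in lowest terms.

1/6435

There are C(15,7) = 6435 possible selections.
Selections with all engineers: C(7,7) = 1.
Probability = 1/6435.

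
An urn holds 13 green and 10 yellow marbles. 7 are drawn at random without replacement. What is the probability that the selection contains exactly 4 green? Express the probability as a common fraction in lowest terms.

2600/7429

Total number of selections: C(23,7) = 245157.
Selections with exactly 4 green: choose 4 of the 13 green and 3 of the 10 yellow, C(13,4)·C(10,3) = 715·120 = 85800.
Probability = 85800/245157 = 2600/7429.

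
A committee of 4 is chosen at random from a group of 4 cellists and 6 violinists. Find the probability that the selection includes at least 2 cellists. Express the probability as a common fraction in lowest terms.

There are C(10,4) = 210 ways to choose the 4.
Count the complement (fewer than 2 cellists): C(4,0)·C(6,4) + C(4,1)·C(6,3) = 15 + 80 = 95.
Probability = 1 − 95/210 = 115/210 = 23/42.

23/42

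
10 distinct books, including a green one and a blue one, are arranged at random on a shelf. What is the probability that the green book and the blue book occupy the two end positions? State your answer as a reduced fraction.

1/45

There are 10! = 3628800 arrangements.
Place the green book and the blue book at the ends in 2 ways, arrange the remaining 8 in 8! = 40320 ways: 2·40320 = 80640.
Probability = 80640/3628800 = 1/45.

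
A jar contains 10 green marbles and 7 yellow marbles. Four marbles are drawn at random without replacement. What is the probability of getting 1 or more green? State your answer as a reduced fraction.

Total selections: C(17,4) = 2380.
The complement is all 4 are yellow: C(7,4) = 35.
Probability = 1 − 35/2380 = 2345/2380 = 67/68.

67/68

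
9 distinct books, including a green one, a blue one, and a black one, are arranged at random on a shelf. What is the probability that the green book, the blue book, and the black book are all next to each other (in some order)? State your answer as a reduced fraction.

1/12

There are 9! = 362880 arrangements.
Treat the three as one block: 7! placements × 3! orders within the block = 5040·6 = 30240.
Probability = 30240/362880 = 1/12.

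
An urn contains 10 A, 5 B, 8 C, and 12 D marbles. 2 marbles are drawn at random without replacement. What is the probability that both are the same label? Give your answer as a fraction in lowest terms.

There are C(35,2) = 595 ways to draw 2 marbles.
All same label: C(10,2) + C(5,2) + C(8,2) + C(12,2) = 45 + 10 + 28 + 66 = 149.
Probability = 149/595.

149/595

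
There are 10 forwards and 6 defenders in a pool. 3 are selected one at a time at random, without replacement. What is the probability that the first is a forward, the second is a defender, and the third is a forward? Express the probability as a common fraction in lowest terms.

Multiply the conditional probabilities at each draw: 10/16 · 6/15 · 9/14 = 540/3360 = 9/56.

9/56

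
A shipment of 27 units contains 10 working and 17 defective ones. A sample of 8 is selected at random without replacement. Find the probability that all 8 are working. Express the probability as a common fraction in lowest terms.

1/49335

There are C(27,8) = 2220075 possible selections.
Selections with all working: C(10,8) = 45.
Probability = 45/2220075 = 1/49335.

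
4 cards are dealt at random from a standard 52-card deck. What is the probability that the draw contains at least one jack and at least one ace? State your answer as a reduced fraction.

There are C(52,4) = 270725 possible draws.
By inclusion-exclusion on the complements, draws missing all jacks or all aces: C(48,4) + C(48,4) − C(44,4) = 194580 + 194580 − 135751 = 253409.
So draws with at least one of each: 270725 − 253409 = 17316, probability 17316/270725 = 1332/20825.

1332/20825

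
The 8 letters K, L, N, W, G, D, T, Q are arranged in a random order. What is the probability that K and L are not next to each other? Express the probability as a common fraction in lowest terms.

3/4

There are 8! = 40320 arrangements.
Arrangements with K and L adjacent: 2·7! = 10080.
So not adjacent: 40320 − 10080 = 30240, probability 30240/40320 = 3/4.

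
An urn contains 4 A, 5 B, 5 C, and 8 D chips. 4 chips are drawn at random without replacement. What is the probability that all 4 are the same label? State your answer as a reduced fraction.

81/7315

There are C(22,4) = 7315 ways to draw 4 chips.
All same label: C(4,4) + C(5,4) + C(5,4) + C(8,4) = 1 + 5 + 5 + 70 = 81.
Probability = 81/7315.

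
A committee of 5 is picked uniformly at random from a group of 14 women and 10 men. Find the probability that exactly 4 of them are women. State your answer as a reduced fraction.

65/276

The sample space is all 5-subsets of the 24: C(24,5) = 42504.
Selections with exactly 4 women: choose 4 of the 14 women and 1 of the 10 men, C(14,4)·C(10,1) = 1001·10 = 10010.
Probability = 10010/42504 = 65/276.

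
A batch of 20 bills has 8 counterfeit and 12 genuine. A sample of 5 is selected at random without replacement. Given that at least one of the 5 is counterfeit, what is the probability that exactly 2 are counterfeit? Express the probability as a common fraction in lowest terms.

770/1839

Work in counts. Selections with at least one counterfeit: C(20,5) − C(12,5) = 15504 − 792 = 14712.
Of those, selections where exactly 2 are counterfeit: C(8,2)·C(12,3) = 28·220 = 6160.
Conditional probability = 6160/14712 = 770/1839.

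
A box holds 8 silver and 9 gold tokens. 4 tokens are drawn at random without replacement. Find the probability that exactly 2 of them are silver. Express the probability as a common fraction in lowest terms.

There are C(17,4) = 2380 ways to choose 4 from 17.
Selections with exactly 2 silver: choose 2 of the 8 silver and 2 of the 9 gold, C(8,2)·C(9,2) = 28·36 = 1008.
Probability = 1008/2380 = 36/85.

36/85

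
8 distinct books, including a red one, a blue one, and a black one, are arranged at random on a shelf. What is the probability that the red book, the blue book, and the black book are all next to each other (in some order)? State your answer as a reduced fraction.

There are 8! = 40320 arrangements.
Treat the three as one block: 6! placements × 3! orders within the block = 720·6 = 4320.
Probability = 4320/40320 = 3/28.

3/28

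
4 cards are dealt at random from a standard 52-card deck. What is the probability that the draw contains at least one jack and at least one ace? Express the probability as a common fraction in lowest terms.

1332/20825

There are C(52,4) = 270725 possible draws.
By inclusion-exclusion on the complements, draws missing all jacks or all aces: C(48,4) + C(48,4) − C(44,4) = 194580 + 194580 − 135751 = 253409.
So draws with at least one of each: 270725 − 253409 = 17316, probability 17316/270725 = 1332/20825.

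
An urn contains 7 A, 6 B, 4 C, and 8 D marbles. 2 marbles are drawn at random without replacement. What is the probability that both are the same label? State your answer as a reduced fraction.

7/30

There are C(25,2) = 300 ways to draw 2 marbles.
All same label: C(7,2) + C(6,2) + C(4,2) + C(8,2) = 21 + 15 + 6 + 28 = 70.
Probability = 70/300 = 7/30.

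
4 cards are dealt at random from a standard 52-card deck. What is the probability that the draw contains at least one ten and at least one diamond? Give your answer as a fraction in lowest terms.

There are C(52,4) = 270725 possible draws.
By inclusion-exclusion on the complements, draws missing all tens or all diamonds: C(48,4) + C(39,4) − C(36,4) = 194580 + 82251 − 58905 = 217926.
So draws with at least one of each: 270725 − 217926 = 52799, probability 52799/270725.

52799/270725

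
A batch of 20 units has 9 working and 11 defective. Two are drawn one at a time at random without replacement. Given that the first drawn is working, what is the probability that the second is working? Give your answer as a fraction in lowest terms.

8/19

After removing one working, 19 remain: 8 working and 11 defective.
So the probability the next is working is 8/19.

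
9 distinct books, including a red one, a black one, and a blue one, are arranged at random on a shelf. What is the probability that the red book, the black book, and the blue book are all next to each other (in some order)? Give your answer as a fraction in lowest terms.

There are 9! = 362880 arrangements.
Treat the three as one block: 7! placements × 3! orders within the block = 5040·6 = 30240.
Probability = 30240/362880 = 1/12.

1/12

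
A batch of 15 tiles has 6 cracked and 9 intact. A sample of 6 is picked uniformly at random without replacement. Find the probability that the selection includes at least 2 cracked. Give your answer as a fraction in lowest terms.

119/143

There are C(15,6) = 5005 ways to choose the 6.
Count the complement (fewer than 2 cracked): C(6,0)·C(9,6) + C(6,1)·C(9,5) = 84 + 756 = 840.
Probability = 1 − 840/5005 = 4165/5005 = 119/143.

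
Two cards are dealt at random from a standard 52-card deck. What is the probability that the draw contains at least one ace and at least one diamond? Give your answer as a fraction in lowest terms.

29/442

There are C(52,2) = 1326 possible draws.
By inclusion-exclusion on the complements, draws missing all aces or all diamonds: C(48,2) + C(39,2) − C(36,2) = 1128 + 741 − 630 = 1239.
So draws with at least one of each: 1326 − 1239 = 87, probability 87/1326 = 29/442.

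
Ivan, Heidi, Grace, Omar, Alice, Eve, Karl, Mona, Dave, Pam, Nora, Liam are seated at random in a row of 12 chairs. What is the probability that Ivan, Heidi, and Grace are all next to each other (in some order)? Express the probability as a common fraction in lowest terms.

There are 12! = 479001600 arrangements.
Treat the three as one block: 10! placements × 3! orders within the block = 3628800·6 = 21772800.
Probability = 21772800/479001600 = 1/22.

1/22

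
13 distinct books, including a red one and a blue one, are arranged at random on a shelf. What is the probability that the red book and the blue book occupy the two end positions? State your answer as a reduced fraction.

1/78

There are 13! = 6227020800 arrangements.
Place the red book and the blue book at the ends in 2 ways, arrange the remaining 11 in 11! = 39916800 ways: 2·39916800 = 79833600.
Probability = 79833600/6227020800 = 1/78.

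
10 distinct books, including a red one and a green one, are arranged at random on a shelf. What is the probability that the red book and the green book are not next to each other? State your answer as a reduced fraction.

There are 10! = 3628800 arrangements.
Arrangements with the red book and the green book adjacent: 2·9! = 725760.
So not adjacent: 3628800 − 725760 = 2903040, probability 2903040/3628800 = 4/5.

4/5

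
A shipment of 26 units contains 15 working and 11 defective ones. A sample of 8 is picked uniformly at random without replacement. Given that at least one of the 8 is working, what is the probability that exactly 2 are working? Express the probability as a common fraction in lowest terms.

Work in counts. Selections with at least one working: C(26,8) − C(11,8) = 1562275 − 165 = 1562110.
Of those, selections where exactly 2 are working: C(15,2)·C(11,6) = 105·462 = 48510.
Conditional probability = 48510/1562110 = 441/14201.

441/14201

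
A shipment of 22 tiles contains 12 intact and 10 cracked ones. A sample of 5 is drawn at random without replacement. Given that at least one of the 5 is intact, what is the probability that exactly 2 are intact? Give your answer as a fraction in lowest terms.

Work in counts. Selections with at least one intact: C(22,5) − C(10,5) = 26334 − 252 = 26082.
Of those, selections where exactly 2 are intact: C(12,2)·C(10,3) = 66·120 = 7920.
Conditional probability = 7920/26082 = 440/1449.

440/1449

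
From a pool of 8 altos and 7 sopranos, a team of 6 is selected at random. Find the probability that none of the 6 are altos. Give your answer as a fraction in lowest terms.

There are C(15,6) = 5005 possible selections.
Selections with no altos (all sopranos): C(7,6) = 7.
Probability = 7/5005 = 1/715.

1/715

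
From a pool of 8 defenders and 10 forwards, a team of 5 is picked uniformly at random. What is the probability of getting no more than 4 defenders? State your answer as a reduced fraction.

Total selections: C(18,5) = 8568.
The complement is exactly 5 defenders: C(8,5)·C(10,0) = 56.
Probability = 1 − 56/8568 = 8512/8568 = 152/153.

152/153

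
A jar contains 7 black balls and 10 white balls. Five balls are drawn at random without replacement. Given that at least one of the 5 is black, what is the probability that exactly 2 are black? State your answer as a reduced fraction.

Work in counts. Selections with at least one black: C(17,5) − C(10,5) = 6188 − 252 = 5936.
Of those, selections where exactly 2 are black: C(7,2)·C(10,3) = 21·120 = 2520.
Conditional probability = 2520/5936 = 45/106.

45/106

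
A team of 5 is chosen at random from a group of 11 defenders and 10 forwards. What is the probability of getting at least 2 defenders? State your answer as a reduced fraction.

847/969

There are C(21,5) = 20349 ways to choose the 5.
Count the complement (fewer than 2 defenders): C(11,0)·C(10,5) + C(11,1)·C(10,4) = 252 + 2310 = 2562.
Probability = 1 − 2562/20349 = 17787/20349 = 847/969.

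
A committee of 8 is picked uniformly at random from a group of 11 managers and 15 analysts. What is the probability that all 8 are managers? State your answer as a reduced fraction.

There are C(26,8) = 1562275 possible selections.
Selections with all managers: C(11,8) = 165.
Probability = 165/1562275 = 3/28405.

3/28405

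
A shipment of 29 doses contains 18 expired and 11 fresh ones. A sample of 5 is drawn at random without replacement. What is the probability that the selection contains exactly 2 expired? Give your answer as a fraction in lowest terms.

561/2639

There are C(29,5) = 118755 ways to choose 5 from 29.
Selections with exactly 2 expired: choose 2 of the 18 expired and 3 of the 11 fresh, C(18,2)·C(11,3) = 153·165 = 25245.
Probability = 25245/118755 = 561/2639.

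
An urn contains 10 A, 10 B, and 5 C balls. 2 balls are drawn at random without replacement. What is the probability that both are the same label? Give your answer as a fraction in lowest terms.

There are C(25,2) = 300 ways to draw 2 balls.
All same label: C(10,2) + C(10,2) + C(5,2) = 45 + 45 + 10 = 100.
Probability = 100/300 = 1/3.

1/3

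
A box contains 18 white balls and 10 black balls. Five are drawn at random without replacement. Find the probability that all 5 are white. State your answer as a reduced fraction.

There are C(28,5) = 98280 possible selections.
Selections with all white: C(18,5) = 8568.
Probability = 8568/98280 = 17/195.

17/195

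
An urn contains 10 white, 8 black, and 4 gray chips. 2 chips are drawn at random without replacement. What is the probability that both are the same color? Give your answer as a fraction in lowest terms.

79/231

There are C(22,2) = 231 ways to draw 2 chips.
All same color: C(10,2) + C(8,2) + C(4,2) = 45 + 28 + 6 = 79.
Probability = 79/231.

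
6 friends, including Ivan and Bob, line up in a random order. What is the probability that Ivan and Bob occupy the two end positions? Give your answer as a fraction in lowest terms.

There are 6! = 720 arrangements.
Place Ivan and Bob at the ends in 2 ways, arrange the remaining 4 in 4! = 24 ways: 2·24 = 48.
Probability = 48/720 = 1/15.

1/15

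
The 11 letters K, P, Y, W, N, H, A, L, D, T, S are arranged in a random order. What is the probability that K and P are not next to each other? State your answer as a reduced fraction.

There are 11! = 39916800 arrangements.
Arrangements with K and P adjacent: 2·10! = 7257600.
So not adjacent: 39916800 − 7257600 = 32659200, probability 32659200/39916800 = 9/11.

9/11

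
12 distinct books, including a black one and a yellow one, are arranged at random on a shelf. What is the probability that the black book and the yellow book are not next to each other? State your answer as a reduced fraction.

There are 12! = 479001600 arrangements.
Arrangements with the black book and the yellow book adjacent: 2·11! = 79833600.
So not adjacent: 479001600 − 79833600 = 399168000, probability 399168000/479001600 = 5/6.

5/6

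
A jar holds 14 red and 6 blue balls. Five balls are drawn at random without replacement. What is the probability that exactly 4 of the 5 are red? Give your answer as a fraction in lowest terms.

1001/2584

There are C(20,5) = 15504 ways to choose 5 from 20.
Selections with exactly 4 red: choose 4 of the 14 red and 1 of the 6 blue, C(14,4)·C(6,1) = 1001·6 = 6006.
Probability = 6006/15504 = 1001/2584.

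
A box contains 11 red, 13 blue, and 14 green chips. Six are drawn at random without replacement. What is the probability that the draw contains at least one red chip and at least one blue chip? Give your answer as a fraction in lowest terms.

208234/250971

There are C(38,6) = 2760681 possible draws.
By inclusion-exclusion on the complements, draws missing all red or all blue: C(27,6) + C(25,6) − C(14,6) = 296010 + 177100 − 3003 = 470107.
So draws with at least one of each: 2760681 − 470107 = 2290574, probability 2290574/2760681 = 208234/250971.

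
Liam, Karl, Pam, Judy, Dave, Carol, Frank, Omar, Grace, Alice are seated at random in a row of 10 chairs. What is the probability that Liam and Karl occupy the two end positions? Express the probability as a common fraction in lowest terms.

There are 10! = 3628800 arrangements.
Place Liam and Karl at the ends in 2 ways, arrange the remaining 8 in 8! = 40320 ways: 2·40320 = 80640.
Probability = 80640/3628800 = 1/45.

1/45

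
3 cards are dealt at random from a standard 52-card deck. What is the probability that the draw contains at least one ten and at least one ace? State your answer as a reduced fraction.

There are C(52,3) = 22100 possible draws.
By inclusion-exclusion on the complements, draws missing all tens or all aces: C(48,3) + C(48,3) − C(44,3) = 17296 + 17296 − 13244 = 21348.
So draws with at least one of each: 22100 − 21348 = 752, probability 752/22100 = 188/5525.

188/5525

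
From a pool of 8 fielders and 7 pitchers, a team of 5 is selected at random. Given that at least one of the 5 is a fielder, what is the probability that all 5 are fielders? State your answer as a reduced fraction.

4/213

Work in counts. Selections with at least one fielder: C(15,5) − C(7,5) = 3003 − 21 = 2982.
Of those, selections where all 5 are fielders: C(8,5) = 56.
Conditional probability = 56/2982 = 4/213.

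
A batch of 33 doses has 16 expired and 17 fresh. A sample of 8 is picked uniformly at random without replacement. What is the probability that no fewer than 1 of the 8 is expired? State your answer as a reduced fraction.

There are C(33,8) = 13884156 ways to choose the 8.
Favorable selections (no fewer than 1 expired): C(16,1)·C(17,7) + C(16,2)·C(17,6) + C(16,3)·C(17,5) + C(16,4)·C(17,4) + C(16,5)·C(17,3) + C(16,6)·C(17,2) + C(16,7)·C(17,1) + C(16,8)·C(17,0) = 311168 + 1485120 + 3465280 + 4331600 + 2970240 + 1089088 + 194480 + 12870 = 13859846.
Probability = 13859846/13884156 = 48461/48546.

48461/48546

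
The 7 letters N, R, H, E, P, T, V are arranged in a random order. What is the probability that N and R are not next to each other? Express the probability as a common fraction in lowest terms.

5/7

There are 7! = 5040 arrangements.
Arrangements with N and R adjacent: 2·6! = 1440.
So not adjacent: 5040 − 1440 = 3600, probability 3600/5040 = 5/7.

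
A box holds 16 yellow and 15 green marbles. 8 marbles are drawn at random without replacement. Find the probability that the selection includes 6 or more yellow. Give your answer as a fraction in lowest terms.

There are C(31,8) = 7888725 ways to choose the 8.
Favorable selections (6 or more yellow): C(16,6)·C(15,2) + C(16,7)·C(15,1) + C(16,8)·C(15,0) = 840840 + 171600 + 12870 = 1025310.
Probability = 1025310/7888725 = 5258/40455.

5258/40455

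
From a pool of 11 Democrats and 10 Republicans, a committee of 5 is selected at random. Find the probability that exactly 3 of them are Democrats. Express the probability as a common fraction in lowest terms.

825/2261

Total number of selections: C(21,5) = 20349.
Selections with exactly 3 Democrats: choose 3 of the 11 Democrats and 2 of the 10 Republicans, C(11,3)·C(10,2) = 165·45 = 7425.
Probability = 7425/20349 = 825/2261.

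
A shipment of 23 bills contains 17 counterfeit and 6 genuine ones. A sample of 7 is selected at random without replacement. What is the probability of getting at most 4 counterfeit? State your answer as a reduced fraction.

There are C(23,7) = 245157 ways to choose the 7.
Count the complement (more than 4 counterfeit): C(17,5)·C(6,2) + C(17,6)·C(6,1) + C(17,7)·C(6,0) = 92820 + 74256 + 19448 = 186524.
Probability = 1 − 186524/245157 = 58633/245157 = 3449/14421.

3449/14421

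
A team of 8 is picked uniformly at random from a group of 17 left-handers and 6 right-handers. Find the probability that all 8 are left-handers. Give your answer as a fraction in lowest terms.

65/1311

There are C(23,8) = 490314 possible selections.
Selections with all left-handers: C(17,8) = 24310.
Probability = 24310/490314 = 65/1311.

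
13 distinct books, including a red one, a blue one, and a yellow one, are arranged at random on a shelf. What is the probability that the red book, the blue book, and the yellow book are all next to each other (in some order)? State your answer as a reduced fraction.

There are 13! = 6227020800 arrangements.
Treat the three as one block: 11! placements × 3! orders within the block = 39916800·6 = 239500800.
Probability = 239500800/6227020800 = 1/26.

1/26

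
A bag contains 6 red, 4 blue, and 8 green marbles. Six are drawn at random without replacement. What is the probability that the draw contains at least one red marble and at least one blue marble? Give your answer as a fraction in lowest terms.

There are C(18,6) = 18564 possible draws.
By inclusion-exclusion on the complements, draws missing all red or all blue: C(12,6) + C(14,6) − C(8,6) = 924 + 3003 − 28 = 3899.
So draws with at least one of each: 18564 − 3899 = 14665, probability 14665/18564 = 2095/2652.

2095/2652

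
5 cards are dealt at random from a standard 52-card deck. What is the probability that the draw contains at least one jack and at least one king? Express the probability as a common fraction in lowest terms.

6509/64974

There are C(52,5) = 2598960 possible draws.
By inclusion-exclusion on the complements, draws missing all jacks or all kings: C(48,5) + C(48,5) − C(44,5) = 1712304 + 1712304 − 1086008 = 2338600.
So draws with at least one of each: 2598960 − 2338600 = 260360, probability 260360/2598960 = 6509/64974.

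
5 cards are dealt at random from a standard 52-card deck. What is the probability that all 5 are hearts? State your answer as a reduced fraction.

33/66640

There are C(52,5) = 2598960 possible 5-card hands.
Hands that are all hearts: C(13,5) = 1287.
Probability = 1287/2598960 = 33/66640.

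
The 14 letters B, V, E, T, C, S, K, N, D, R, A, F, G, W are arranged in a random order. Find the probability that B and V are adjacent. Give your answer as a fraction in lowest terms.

1/7

There are 14! = 87178291200 arrangements.
Treat B and V as a block: 13! arrangements of the blocks × 2 orders within the block = 2·6227020800 = 12454041600.
Probability = 12454041600/87178291200 = 1/7.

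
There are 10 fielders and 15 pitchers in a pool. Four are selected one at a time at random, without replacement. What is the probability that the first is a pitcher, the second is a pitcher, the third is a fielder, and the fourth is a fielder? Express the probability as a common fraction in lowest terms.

Multiply the conditional probabilities at each draw: 15/25 · 14/24 · 10/23 · 9/22 = 18900/303600 = 63/1012.

63/1012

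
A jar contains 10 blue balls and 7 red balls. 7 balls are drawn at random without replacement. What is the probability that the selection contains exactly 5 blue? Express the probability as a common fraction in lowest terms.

Total number of selections: C(17,7) = 19448.
Selections with exactly 5 blue: choose 5 of the 10 blue and 2 of the 7 red, C(10,5)·C(7,2) = 252·21 = 5292.
Probability = 5292/19448 = 1323/4862.

1323/4862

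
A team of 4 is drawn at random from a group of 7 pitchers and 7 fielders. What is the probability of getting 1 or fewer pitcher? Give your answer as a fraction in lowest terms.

40/143

There are C(14,4) = 1001 ways to choose the 4.
Favorable selections (1 or fewer pitcher): C(7,0)·C(7,4) + C(7,1)·C(7,3) = 35 + 245 = 280.
Probability = 280/1001 = 40/143.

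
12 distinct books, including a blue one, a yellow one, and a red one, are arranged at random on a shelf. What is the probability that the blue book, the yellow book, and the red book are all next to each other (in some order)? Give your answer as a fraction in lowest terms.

1/22

There are 12! = 479001600 arrangements.
Treat the three as one block: 10! placements × 3! orders within the block = 3628800·6 = 21772800.
Probability = 21772800/479001600 = 1/22.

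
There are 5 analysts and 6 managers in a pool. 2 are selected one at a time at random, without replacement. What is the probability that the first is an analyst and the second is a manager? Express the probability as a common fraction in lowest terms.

Multiply the conditional probabilities at each draw: 5/11 · 6/10 = 30/110 = 3/11.

3/11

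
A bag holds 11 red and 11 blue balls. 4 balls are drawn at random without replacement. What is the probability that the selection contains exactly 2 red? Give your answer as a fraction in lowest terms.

The sample space is all 4-subsets of the 22: C(22,4) = 7315.
Selections with exactly 2 red: choose 2 of the 11 red and 2 of the 11 blue, C(11,2)·C(11,2) = 55·55 = 3025.
Probability = 3025/7315 = 55/133.

55/133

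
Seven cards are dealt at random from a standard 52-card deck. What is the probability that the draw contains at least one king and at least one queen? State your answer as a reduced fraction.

There are C(52,7) = 133784560 possible draws.
By inclusion-exclusion on the complements, draws missing all kings or all queens: C(48,7) + C(48,7) − C(44,7) = 73629072 + 73629072 − 38320568 = 108937576.
So draws with at least one of each: 133784560 − 108937576 = 24846984, probability 24846984/133784560 = 3105873/16723070.

3105873/16723070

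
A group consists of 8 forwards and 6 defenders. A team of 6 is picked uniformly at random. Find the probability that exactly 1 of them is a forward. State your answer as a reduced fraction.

Total number of selections: C(14,6) = 3003.
Selections with exactly 1 forward: choose 1 of the 8 forwards and 5 of the 6 defenders, C(8,1)·C(6,5) = 8·6 = 48.
Probability = 48/3003 = 16/1001.

16/1001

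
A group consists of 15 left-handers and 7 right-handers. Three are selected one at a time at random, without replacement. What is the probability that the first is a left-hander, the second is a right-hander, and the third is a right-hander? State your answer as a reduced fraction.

Multiply the conditional probabilities at each draw: 15/22 · 7/21 · 6/20 = 630/9240 = 3/44.

3/44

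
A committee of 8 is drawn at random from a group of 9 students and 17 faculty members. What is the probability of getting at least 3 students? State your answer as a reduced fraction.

70569/120175

Total selections: C(26,8) = 1562275.
Favorable selections (at least 3 students): C(9,3)·C(17,5) + C(9,4)·C(17,4) + C(9,5)·C(17,3) + C(9,6)·C(17,2) + C(9,7)·C(17,1) + C(9,8)·C(17,0) = 519792 + 299880 + 85680 + 11424 + 612 + 9 = 917397.
Probability = 917397/1562275 = 70569/120175.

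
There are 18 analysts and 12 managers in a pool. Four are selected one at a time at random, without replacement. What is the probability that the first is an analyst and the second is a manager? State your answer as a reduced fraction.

36/145

Multiply the conditional probabilities at each draw: 18/30 · 12/29 = 216/870 = 36/145.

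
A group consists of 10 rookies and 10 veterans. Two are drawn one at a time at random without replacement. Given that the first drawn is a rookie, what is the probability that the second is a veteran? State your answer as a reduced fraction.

After removing one rookie, 19 remain: 9 rookies and 10 veterans.
So the probability the next is a veteran is 10/19.

10/19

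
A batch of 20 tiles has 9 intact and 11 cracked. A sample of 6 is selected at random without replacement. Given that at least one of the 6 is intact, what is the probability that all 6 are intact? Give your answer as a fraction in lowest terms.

Work in counts. Selections with at least one intact: C(20,6) − C(11,6) = 38760 − 462 = 38298.
Of those, selections where all 6 are intact: C(9,6) = 84.
Conditional probability = 84/38298 = 14/6383.

14/6383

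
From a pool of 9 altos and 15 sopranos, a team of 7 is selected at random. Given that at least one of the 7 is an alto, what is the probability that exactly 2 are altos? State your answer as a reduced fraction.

Work in counts. Selections with at least one alto: C(24,7) − C(15,7) = 346104 − 6435 = 339669.
Of those, selections where exactly 2 are altos: C(9,2)·C(15,5) = 36·3003 = 108108.
Conditional probability = 108108/339669 = 1092/3431.

1092/3431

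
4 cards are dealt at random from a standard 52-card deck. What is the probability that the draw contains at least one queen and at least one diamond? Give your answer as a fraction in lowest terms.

52799/270725

There are C(52,4) = 270725 possible draws.
By inclusion-exclusion on the complements, draws missing all queens or all diamonds: C(48,4) + C(39,4) − C(36,4) = 194580 + 82251 − 58905 = 217926.
So draws with at least one of each: 270725 − 217926 = 52799, probability 52799/270725.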